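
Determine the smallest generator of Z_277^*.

5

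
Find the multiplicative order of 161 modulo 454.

By Lagrange's theorem, ord_454(161) divides φ(454) = φ(2)·φ(227) = 1·226 = 226 = 2 · 113.
Divisors of 226: 1, 2, 113, 226.
Evaluate successive powers at the divisors of 226:
161^1 ≡ 161
161^2 ≡ 43
161^113 ≡ 1
Hence ord(161) = 113.

113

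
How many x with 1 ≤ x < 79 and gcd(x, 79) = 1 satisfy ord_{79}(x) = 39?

24

φ(79) = 79 − 1 = 78 = 2 · 3 · 13.
In a cyclic group of order 78, there are φ(d) elements of order d for each divisor d of 78, and zero for non-divisors.
39 = 3 · 13 divides 78, and φ(39) = 24.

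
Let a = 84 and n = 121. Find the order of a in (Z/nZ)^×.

110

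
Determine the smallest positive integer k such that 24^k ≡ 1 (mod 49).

By Lagrange's theorem, ord_49(24) divides φ(49) = φ(7^2) = 7·(7−1) = 42 = 2 · 3 · 7.
Divisors of 42: 1, 2, 3, 6, 7, 14, 21, 42.
Evaluate successive powers at the divisors of 42:
24^1 ≡ 24
24^2 ≡ 37
24^3 ≡ 6
24^6 ≡ 36
24^7 ≡ 31
24^14 ≡ 30
24^21 ≡ 48
24^42 ≡ 1
Hence ord(24) = 42.

42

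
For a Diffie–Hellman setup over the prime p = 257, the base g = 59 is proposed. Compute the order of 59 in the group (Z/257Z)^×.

128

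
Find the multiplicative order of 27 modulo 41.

8

ord(27) | φ(41) = 41 − 1 = 40 = 2^3 · 5.
Divisors of 40: 1, 2, 4, 5, 8, 10, 20, 40.
Evaluate successive powers at the divisors of 40:
27^1 ≡ 27
27^2 ≡ 32
27^4 ≡ 40
27^5 ≡ 14
27^8 ≡ 1
Hence ord(27) = 8.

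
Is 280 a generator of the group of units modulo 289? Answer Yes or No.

No

φ(289) = φ(17^2) = 17·(17−1) = 272 = 2^4 · 17.
An element g generates (Z/289Z)^× iff g^(272/q) ≢ 1 (mod 289) for each prime q ∈ {2, 17}.
280^136 ≡ 1 (mod 289)  [q = 2: ≡ 1 ✗]
280^16 ≡ 52 (mod 289)  [q = 17: ≢ 1 ✓]
280^136 ≡ 1 shows ord(280) | 136, strictly less than φ(289); not a primitive root.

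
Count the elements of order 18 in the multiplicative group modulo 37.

6

φ(37) = 37 − 1 = 36 = 2^2 · 3^2.
In a cyclic group of order 36, there are φ(d) elements of order d for each divisor d of 36, and zero for non-divisors.
18 = 2 · 3^2 divides 36, and φ(18) = 6.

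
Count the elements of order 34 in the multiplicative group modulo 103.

16

φ(103) = 103 − 1 = 102 = 2 · 3 · 17.
Since (Z/103Z)^× is cyclic of order 102, the number of elements of order d is φ(d) when d | 102 and 0 otherwise.
34 = 2 · 17 divides 102, and φ(34) = 16.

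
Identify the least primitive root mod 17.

3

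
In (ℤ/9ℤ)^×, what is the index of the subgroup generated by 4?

Since 4 ∈ (Z/9Z)^×, its order divides φ(9) = φ(3^2) = 3·(3−1) = 6 = 2 · 3.
Divisors of 6: 1, 2, 3, 6.
Evaluate successive powers at the divisors of 6:
4^1 ≡ 4 (mod 9)
4^2 ≡ 7 (mod 9)
4^3 ≡ 1 (mod 9) ✓
Thus |⟨4⟩| = ord(4) = 3.
The index is φ(9) / ord(4) = 6 / 3 = 2.

2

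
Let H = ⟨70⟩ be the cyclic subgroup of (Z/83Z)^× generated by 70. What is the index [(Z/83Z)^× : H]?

By Lagrange's theorem, ord_83(70) divides φ(83) = 83 − 1 = 82 = 2 · 41.
Divisors of 82: 1, 2, 41, 82.
Test each divisor d:
70^1 ≡ 70
70^2 ≡ 3
70^41 ≡ 1
So ord_83(70) = 41, hence |⟨70⟩| = 41.
Index = |(Z/83Z)^×| / |⟨70⟩| = 82 / 41 = 2.

2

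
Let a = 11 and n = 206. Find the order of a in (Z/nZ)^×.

102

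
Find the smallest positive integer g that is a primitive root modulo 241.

7

φ(241) = 241 − 1 = 240 = 2^4 · 3 · 5.
Test candidates g = 2, 3, … against the prime factors q ∈ {2, 3, 5} of φ(241): g is a generator iff g^(240/q) ≢ 1 for every such q.
g = 2: 2^120 ≡ 1 — hits 1, so not a primitive root.
g = 3: 3^120 ≡ 1 — hits 1, so not a primitive root.
g = 4: 4^120 ≡ 1 — hits 1, so not a primitive root.
g = 5: 5^120 ≡ 1 — hits 1, so not a primitive root.
g = 6: 6^120 ≡ 1 — hits 1, so not a primitive root.
g = 7: 7^120 ≡ 240; 7^80 ≡ 15; 7^48 ≡ 91 — none is 1, so 7 is a primitive root.
Hence the least primitive root of 241 is 7.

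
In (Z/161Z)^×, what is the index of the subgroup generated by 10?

2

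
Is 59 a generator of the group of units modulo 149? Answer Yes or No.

Yes

φ(149) = 149 − 1 = 148 = 2^2 · 37.
59 is a primitive root mod 149 iff 59^(φ(149)/q) ≢ 1 for every prime q | φ(149), i.e. q ∈ {2, 37}.
59^74 ≡ 148 (mod 149)  [q = 2: ≢ 1 ✓]
59^4 ≡ 85 (mod 149)  [q = 37: ≢ 1 ✓]
None equal 1, so ord_149(59) = 148: 59 is a primitive root.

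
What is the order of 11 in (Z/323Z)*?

48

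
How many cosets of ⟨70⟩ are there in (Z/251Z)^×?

1

Since 70 ∈ (Z/251Z)^×, its order divides φ(251) = 251 − 1 = 250 = 2 · 5^3.
Divisors of 250: 1, 2, 5, 10, 25, 50, 125, 250.
Evaluate successive powers at the divisors of 250:
70^1 ≡ 70
70^2 ≡ 131
70^5 ≡ 235
70^10 ≡ 5
70^25 ≡ 102
70^50 ≡ 113
70^125 ≡ 250
70^250 ≡ 1
The order of 70 is 250, so the subgroup it generates has 250 elements.
The index is φ(251) / ord(70) = 250 / 250 = 1.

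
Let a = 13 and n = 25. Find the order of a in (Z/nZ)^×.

Since 13 ∈ (Z/25Z)^×, its order divides φ(25) = φ(5^2) = 5·(5−1) = 20 = 2^2 · 5.
Divisors of 20: 1, 2, 4, 5, 10, 20.
Test each divisor d:
13^1 ≡ 13 (mod 25)
13^2 ≡ 19 (mod 25)
13^4 ≡ 11 (mod 25)
13^5 ≡ 18 (mod 25)
13^10 ≡ 24 (mod 25)
13^20 ≡ 1 (mod 25) ✓
The smallest such exponent is 20, so the order of 13 is 20.

20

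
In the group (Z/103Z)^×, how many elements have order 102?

φ(103) = 103 − 1 = 102 = 2 · 3 · 17.
In a cyclic group of order 102, there are φ(d) elements of order d for each divisor d of 102, and zero for non-divisors.
102 = 2 · 3 · 17 divides 102, and φ(102) = 32.

32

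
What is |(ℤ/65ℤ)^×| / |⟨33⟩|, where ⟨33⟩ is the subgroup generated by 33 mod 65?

4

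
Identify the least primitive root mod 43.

φ(43) = 43 − 1 = 42 = 2 · 3 · 7.
g is a primitive root iff g^(42/q) ≢ 1 (mod 43) for each prime q ∈ {2, 3, 7}.
g = 2: 2^21 ≡ 42; 2^14 ≡ 1 — hits 1, so not a primitive root.
g = 3: 3^21 ≡ 42; 3^14 ≡ 36; 3^6 ≡ 41 — none is 1, so 3 is a primitive root.
The smallest primitive root modulo 43 is 3.

3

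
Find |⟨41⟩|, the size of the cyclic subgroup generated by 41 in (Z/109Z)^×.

The order of 41 must divide φ(109) = 109 − 1 = 108 = 2^2 · 3^3.
Divisors of 108: 1, 2, 3, 4, 6, 9, 12, 18, 27, 36, 54, 108.
Compute 41^d (mod 109) for the divisors d until we hit 1:
41^1 ≡ 41 (mod 109)
41^2 ≡ 46 (mod 109)
41^3 ≡ 33 (mod 109)
41^4 ≡ 45 (mod 109)
41^6 ≡ 108 (mod 109)
41^9 ≡ 76 (mod 109)
41^12 ≡ 1 (mod 109) ✓
So ord_109(41) = 12.

12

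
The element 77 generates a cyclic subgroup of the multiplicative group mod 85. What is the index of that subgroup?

8

By Lagrange's theorem, ord_85(77) divides φ(85) = φ(5·17) = (5−1)·(17−1) = 4·16 = 64 = 2^6.
Divisors of 64: 1, 2, 4, 8, 16, 32, 64.
Compute 77^d (mod 85) for the divisors d until we hit 1:
77^1 ≡ 77 (mod 85)
77^2 ≡ 64 (mod 85)
77^4 ≡ 16 (mod 85)
77^8 ≡ 1 (mod 85) ✓
The order of 77 is 8, so the subgroup it generates has 8 elements.
[(Z/85Z)^× : ⟨77⟩] = 64/8 = 8.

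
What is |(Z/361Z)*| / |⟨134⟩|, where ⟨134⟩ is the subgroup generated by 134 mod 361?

18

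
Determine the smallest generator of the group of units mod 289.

φ(289) = φ(17^2) = 17·(17−1) = 272 = 2^4 · 17.
g is a primitive root iff g^(272/q) ≢ 1 (mod 289) for each prime q ∈ {2, 17}.
g = 2: 2^136 ≡ 1 — hits 1, so not a primitive root.
g = 3: 3^136 ≡ 288; 3^16 ≡ 171 — none is 1, so 3 is a primitive root.
The smallest primitive root modulo 289 is 3.

3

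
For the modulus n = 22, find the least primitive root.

7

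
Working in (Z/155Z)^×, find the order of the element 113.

60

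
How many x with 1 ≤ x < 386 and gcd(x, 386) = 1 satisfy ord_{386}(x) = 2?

φ(386) = φ(2)·φ(193) = 1·192 = 192 = 2^6 · 3.
Since (Z/386Z)^× is cyclic of order 192, the number of elements of order d is φ(d) when d | 192 and 0 otherwise.
2 | 192, and φ(2) = 2 − 1 = 1.

1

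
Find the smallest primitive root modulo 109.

6

φ(109) = 109 − 1 = 108 = 2^2 · 3^3.
g is a primitive root iff g^(108/q) ≢ 1 (mod 109) for each prime q ∈ {2, 3}.
g = 2: 2^54 ≡ 108; 2^36 ≡ 1 — hits 1, so not a primitive root.
g = 3: 3^54 ≡ 1 — hits 1, so not a primitive root.
g = 4: 4^54 ≡ 1 — hits 1, so not a primitive root.
g = 5: 5^54 ≡ 1 — hits 1, so not a primitive root.
g = 6: 6^54 ≡ 108; 6^36 ≡ 63 — none is 1, so 6 is a primitive root.
So 6 is the smallest generator of (Z/109Z)^×.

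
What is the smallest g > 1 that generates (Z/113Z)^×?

3

φ(113) = 113 − 1 = 112 = 2^4 · 7.
Test candidates g = 2, 3, … against the prime factors q ∈ {2, 7} of φ(113): g is a generator iff g^(112/q) ≢ 1 for every such q.
g = 2: 2^56 ≡ 1 — hits 1, so not a primitive root.
g = 3: 3^56 ≡ 112; 3^16 ≡ 49 — none is 1, so 3 is a primitive root.
So 3 is the smallest generator of (Z/113Z)^×.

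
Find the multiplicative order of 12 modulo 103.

102

ord(12) | φ(103) = 103 − 1 = 102 = 2 · 3 · 17.
Divisors of 102: 1, 2, 3, 6, 17, 34, 51, 102.
Test each divisor d:
12^1 ≡ 12 (mod 103)
12^2 ≡ 41 (mod 103)
12^3 ≡ 80 (mod 103)
12^6 ≡ 14 (mod 103)
12^17 ≡ 57 (mod 103)
12^34 ≡ 56 (mod 103)
12^51 ≡ 102 (mod 103)
12^102 ≡ 1 (mod 103) ✓
The smallest such exponent is 102, so the order of 12 is 102.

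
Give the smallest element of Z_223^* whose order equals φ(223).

3

φ(223) = 223 − 1 = 222 = 2 · 3 · 37.
g is a primitive root iff g^(222/q) ≢ 1 (mod 223) for each prime q ∈ {2, 3, 37}.
g = 2: 2^111 ≡ 1 — hits 1, so not a primitive root.
g = 3: 3^111 ≡ 222; 3^74 ≡ 183; 3^6 ≡ 60 — none is 1, so 3 is a primitive root.
The smallest primitive root modulo 223 is 3.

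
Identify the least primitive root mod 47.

5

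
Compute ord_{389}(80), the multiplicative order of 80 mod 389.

97

ord(80) | φ(389) = 389 − 1 = 388 = 2^2 · 97.
Divisors of 388: 1, 2, 4, 97, 194, 388.
Test each divisor d:
80^1 ≡ 80
80^2 ≡ 176
80^4 ≡ 245
80^97 ≡ 1
The smallest such exponent is 97, so the order of 80 is 97.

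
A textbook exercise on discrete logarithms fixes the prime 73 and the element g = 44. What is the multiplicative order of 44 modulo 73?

72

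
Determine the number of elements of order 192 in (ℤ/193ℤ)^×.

64

φ(193) = 193 − 1 = 192 = 2^6 · 3.
In a cyclic group of order 192, there are φ(d) elements of order d for each divisor d of 192, and zero for non-divisors.
192 = 2^6 · 3 divides 192, and φ(192) = 64.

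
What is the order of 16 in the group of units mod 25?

5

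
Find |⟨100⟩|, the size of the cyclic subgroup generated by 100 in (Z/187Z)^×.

By Lagrange's theorem, ord_187(100) divides φ(187) = φ(11·17) = (11−1)·(17−1) = 10·16 = 160 = 2^5 · 5.
Divisors of 160: 1, 2, 4, 5, 8, 10, 16, 20, 32, 40, 80, 160.
Compute 100^d (mod 187) for the divisors d until we hit 1:
100^1 ≡ 100 (mod 187)
100^2 ≡ 89 (mod 187)
100^4 ≡ 67 (mod 187)
100^5 ≡ 155 (mod 187)
100^8 ≡ 1 (mod 187) ✓
Hence ord(100) = 8.

8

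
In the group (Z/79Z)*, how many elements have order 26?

φ(79) = 79 − 1 = 78 = 2 · 3 · 13.
In a cyclic group of order 78, there are φ(d) elements of order d for each divisor d of 78, and zero for non-divisors.
26 = 2 · 13 divides 78, and φ(26) = 12.

12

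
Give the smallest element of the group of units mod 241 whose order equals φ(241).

7

φ(241) = 241 − 1 = 240 = 2^4 · 3 · 5.
Test candidates g = 2, 3, … against the prime factors q ∈ {2, 3, 5} of φ(241): g is a generator iff g^(240/q) ≢ 1 for every such q.
g = 2: 2^120 ≡ 1 — hits 1, so not a primitive root.
g = 3: 3^120 ≡ 1 — hits 1, so not a primitive root.
g = 4: 4^120 ≡ 1 — hits 1, so not a primitive root.
g = 5: 5^120 ≡ 1 — hits 1, so not a primitive root.
g = 6: 6^120 ≡ 1 — hits 1, so not a primitive root.
g = 7: 7^120 ≡ 240; 7^80 ≡ 15; 7^48 ≡ 91 — none is 1, so 7 is a primitive root.
The smallest primitive root modulo 241 is 7.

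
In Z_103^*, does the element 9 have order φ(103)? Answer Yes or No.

φ(103) = 103 − 1 = 102 = 2 · 3 · 17.
It suffices to check that the order of 9 is not a proper divisor of 102: compute 9^(102/q) for q ∈ {2, 3, 17}.
9^51 ≡ 1 (mod 103)  [q = 2: ≡ 1 ✗]
9^34 ≡ 1 (mod 103)  [q = 3: ≡ 1 ✗]
9^6 ≡ 64 (mod 103)  [q = 17: ≢ 1 ✓]
The check at q = 2 fails, so 9 generates a proper subgroup.

No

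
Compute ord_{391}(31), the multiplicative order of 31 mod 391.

By Lagrange's theorem, ord_391(31) divides φ(391) = φ(17·23) = (17−1)·(23−1) = 16·22 = 352 = 2^5 · 11.
Divisors of 352: 1, 2, 4, 8, 11, 16, 22, 32, 44, 88, 176, 352.
Evaluate successive powers at the divisors of 352:
31^1 ≡ 31 (mod 391)
31^2 ≡ 179 (mod 391)
31^4 ≡ 370 (mod 391)
31^8 ≡ 50 (mod 391)
31^11 ≡ 231 (mod 391)
31^16 ≡ 154 (mod 391)
31^22 ≡ 185 (mod 391)
31^32 ≡ 256 (mod 391)
31^44 ≡ 208 (mod 391)
31^88 ≡ 254 (mod 391)
31^176 ≡ 1 (mod 391) ✓
Hence ord(31) = 176.

176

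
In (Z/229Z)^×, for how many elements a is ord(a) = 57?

36

φ(229) = 229 − 1 = 228 = 2^2 · 3 · 19.
Since (Z/229Z)^× is cyclic of order 228, the number of elements of order d is φ(d) when d | 228 and 0 otherwise.
57 = 3 · 19 divides 228, and φ(57) = 36.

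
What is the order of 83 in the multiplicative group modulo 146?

By Lagrange's theorem, ord_146(83) divides φ(146) = φ(2)·φ(73) = 1·72 = 72 = 2^3 · 3^2.
Divisors of 72: 1, 2, 3, 4, 6, 8, 9, 12, 18, 24, 36, 72.
Evaluate successive powers at the divisors of 72:
83^1 ≡ 83 (mod 146)
83^2 ≡ 27 (mod 146)
83^3 ≡ 51 (mod 146)
83^4 ≡ 145 (mod 146)
83^6 ≡ 119 (mod 146)
83^8 ≡ 1 (mod 146) ✓
Hence ord(83) = 8.

8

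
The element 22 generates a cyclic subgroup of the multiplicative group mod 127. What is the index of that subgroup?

14

Since 22 ∈ (Z/127Z)^×, its order divides φ(127) = 127 − 1 = 126 = 2 · 3^2 · 7.
Divisors of 126: 1, 2, 3, 6, 7, 9, 14, 18, 21, 42, 63, 126.
Compute 22^d (mod 127) for the divisors d until we hit 1:
22^1 ≡ 22 (mod 127)
22^2 ≡ 103 (mod 127)
22^3 ≡ 107 (mod 127)
22^6 ≡ 19 (mod 127)
22^7 ≡ 37 (mod 127)
22^9 ≡ 1 (mod 127) ✓
So ord_127(22) = 9, hence |⟨22⟩| = 9.
The index is φ(127) / ord(22) = 126 / 9 = 14.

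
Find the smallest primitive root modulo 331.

3

φ(331) = 331 − 1 = 330 = 2 · 3 · 5 · 11.
Test candidates g = 2, 3, … against the prime factors q ∈ {2, 3, 5, 11} of φ(331): g is a generator iff g^(330/q) ≢ 1 for every such q.
g = 2: 2^165 ≡ 330; 2^110 ≡ 299; 2^66 ≡ 64; 2^30 ≡ 1 — hits 1, so not a primitive root.
g = 3: 3^165 ≡ 330; 3^110 ≡ 299; 3^66 ≡ 64; 3^30 ≡ 270 — none is 1, so 3 is a primitive root.
So 3 is the smallest generator of (Z/331Z)^×.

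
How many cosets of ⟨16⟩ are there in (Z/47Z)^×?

The order of 16 must divide φ(47) = 47 − 1 = 46 = 2 · 23.
Divisors of 46: 1, 2, 23, 46.
Compute 16^d (mod 47) for the divisors d until we hit 1:
16^1 ≡ 16 (mod 47)
16^2 ≡ 21 (mod 47)
16^23 ≡ 1 (mod 47) ✓
The order of 16 is 23, so the subgroup it generates has 23 elements.
The index is φ(47) / ord(16) = 46 / 23 = 2.

2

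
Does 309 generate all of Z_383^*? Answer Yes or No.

φ(383) = 383 − 1 = 382 = 2 · 191.
309 is a primitive root mod 383 iff 309^(φ(383)/q) ≢ 1 for every prime q | φ(383), i.e. q ∈ {2, 191}.
309^191 ≡ 1 (mod 383)  [q = 2: ≡ 1 ✗]
309^2 ≡ 114 (mod 383)  [q = 191: ≢ 1 ✓]
309^191 ≡ 1 shows ord(309) | 191, strictly less than φ(383); not a primitive root.

No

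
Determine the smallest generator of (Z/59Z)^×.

φ(59) = 59 − 1 = 58 = 2 · 29.
g is a primitive root iff g^(58/q) ≢ 1 (mod 59) for each prime q ∈ {2, 29}.
g = 2: 2^29 ≡ 58; 2^2 ≡ 4 — none is 1, so 2 is a primitive root.
The smallest primitive root modulo 59 is 2.

2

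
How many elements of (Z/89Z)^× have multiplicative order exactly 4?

2

φ(89) = 89 − 1 = 88 = 2^3 · 11.
In a cyclic group of order 88, there are φ(d) elements of order d for each divisor d of 88, and zero for non-divisors.
4 = 2^2 divides 88, and φ(4) = 2.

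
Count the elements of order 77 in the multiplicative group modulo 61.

0

φ(61) = 61 − 1 = 60 = 2^2 · 3 · 5.
In a cyclic group of order 60, there are φ(d) elements of order d for each divisor d of 60, and zero for non-divisors.
Since 77 ∤ 60, the count is 0.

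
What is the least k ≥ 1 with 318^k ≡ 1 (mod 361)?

342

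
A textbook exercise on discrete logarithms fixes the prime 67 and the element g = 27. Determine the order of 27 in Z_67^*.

22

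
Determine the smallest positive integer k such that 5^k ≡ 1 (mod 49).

42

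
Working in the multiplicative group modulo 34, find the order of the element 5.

The order of 5 must divide φ(34) = φ(2)·φ(17) = 1·16 = 16 = 2^4.
Divisors of 16: 1, 2, 4, 8, 16.
Compute 5^d (mod 34) for the divisors d until we hit 1:
5^1 ≡ 5 (mod 34)
5^2 ≡ 25 (mod 34)
5^4 ≡ 13 (mod 34)
5^8 ≡ 33 (mod 34)
5^16 ≡ 1 (mod 34) ✓
The smallest such exponent is 16, so the order of 5 is 16.

16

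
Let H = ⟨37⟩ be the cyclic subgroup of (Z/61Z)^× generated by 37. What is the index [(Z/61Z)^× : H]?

3

The order of 37 must divide φ(61) = 61 − 1 = 60 = 2^2 · 3 · 5.
Divisors of 60: 1, 2, 3, 4, 5, 6, 10, 12, 15, 20, 30, 60.
Check 37^d mod 61 for each divisor in increasing order:
37^1 ≡ 37 (mod 61)
37^2 ≡ 27 (mod 61)
37^3 ≡ 23 (mod 61)
37^4 ≡ 58 (mod 61)
37^5 ≡ 11 (mod 61)
37^6 ≡ 41 (mod 61)
37^10 ≡ 60 (mod 61)
37^12 ≡ 34 (mod 61)
37^15 ≡ 50 (mod 61)
37^20 ≡ 1 (mod 61) ✓
Thus |⟨37⟩| = ord(37) = 20.
Index = |(Z/61Z)^×| / |⟨37⟩| = 60 / 20 = 3.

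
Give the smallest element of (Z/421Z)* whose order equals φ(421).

2

φ(421) = 421 − 1 = 420 = 2^2 · 3 · 5 · 7.
Test candidates g = 2, 3, … against the prime factors q ∈ {2, 3, 5, 7} of φ(421): g is a generator iff g^(420/q) ≢ 1 for every such q.
g = 2: 2^210 ≡ 420; 2^140 ≡ 400; 2^84 ≡ 279; 2^60 ≡ 370 — none is 1, so 2 is a primitive root.
Hence the least primitive root of 421 is 2.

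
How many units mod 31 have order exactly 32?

φ(31) = 31 − 1 = 30 = 2 · 3 · 5.
In a cyclic group of order 30, there are φ(d) elements of order d for each divisor d of 30, and zero for non-divisors.
32 does not divide 30, so no element of (Z/31Z)^× has order 32.

0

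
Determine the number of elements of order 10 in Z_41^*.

4

φ(41) = 41 − 1 = 40 = 2^3 · 5.
(Z/41Z)^× is cyclic (|G| = 40); a cyclic group of order m has exactly φ(d) elements of each order d | m, and none otherwise.
10 = 2 · 5 divides 40, and φ(10) = 4.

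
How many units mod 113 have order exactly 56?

24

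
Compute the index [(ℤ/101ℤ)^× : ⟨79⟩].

ord(79) | φ(101) = 101 − 1 = 100 = 2^2 · 5^2.
Divisors of 100: 1, 2, 4, 5, 10, 20, 25, 50, 100.
Test each divisor d:
79^1 ≡ 79
79^2 ≡ 80
79^4 ≡ 37
79^5 ≡ 95
79^10 ≡ 36
79^20 ≡ 84
79^25 ≡ 1
The order of 79 is 25, so the subgroup it generates has 25 elements.
[(Z/101Z)^× : ⟨79⟩] = 100/25 = 4.

4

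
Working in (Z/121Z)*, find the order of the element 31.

ord(31) | φ(121) = φ(11^2) = 11·(11−1) = 110 = 2 · 5 · 11.
Divisors of 110: 1, 2, 5, 10, 11, 22, 55, 110.
Compute 31^d (mod 121) for the divisors d until we hit 1:
31^1 ≡ 31 (mod 121)
31^2 ≡ 114 (mod 121)
31^5 ≡ 67 (mod 121)
31^10 ≡ 12 (mod 121)
31^11 ≡ 9 (mod 121)
31^22 ≡ 81 (mod 121)
31^55 ≡ 1 (mod 121) ✓
The smallest such exponent is 55, so the order of 31 is 55.

55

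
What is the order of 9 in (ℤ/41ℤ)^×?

The order of 9 must divide φ(41) = 41 − 1 = 40 = 2^3 · 5.
Divisors of 40: 1, 2, 4, 5, 8, 10, 20, 40.
Evaluate successive powers at the divisors of 40:
9^1 ≡ 9 (mod 41)
9^2 ≡ 40 (mod 41)
9^4 ≡ 1 (mod 41) ✓
Hence ord(9) = 4.

4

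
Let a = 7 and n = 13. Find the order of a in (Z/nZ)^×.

12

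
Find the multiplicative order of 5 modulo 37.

By Lagrange's theorem, ord_37(5) divides φ(37) = 37 − 1 = 36 = 2^2 · 3^2.
Divisors of 36: 1, 2, 3, 4, 6, 9, 12, 18, 36.
Test each divisor d:
5^1 ≡ 5 (mod 37)
5^2 ≡ 25 (mod 37)
5^3 ≡ 14 (mod 37)
5^4 ≡ 33 (mod 37)
5^6 ≡ 11 (mod 37)
5^9 ≡ 6 (mod 37)
5^12 ≡ 10 (mod 37)
5^18 ≡ 36 (mod 37)
5^36 ≡ 1 (mod 37) ✓
Hence ord(5) = 36.

36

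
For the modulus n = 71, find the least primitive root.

φ(71) = 71 − 1 = 70 = 2 · 5 · 7.
Test candidates g = 2, 3, … against the prime factors q ∈ {2, 5, 7} of φ(71): g is a generator iff g^(70/q) ≢ 1 for every such q.
g = 2: 2^35 ≡ 1 — hits 1, so not a primitive root.
g = 3: 3^35 ≡ 1 — hits 1, so not a primitive root.
g = 4: 4^35 ≡ 1 — hits 1, so not a primitive root.
g = 5: 5^35 ≡ 1 — hits 1, so not a primitive root.
g = 6: 6^35 ≡ 1 — hits 1, so not a primitive root.
g = 7: 7^35 ≡ 70; 7^14 ≡ 54; 7^10 ≡ 45 — none is 1, so 7 is a primitive root.
The smallest primitive root modulo 71 is 7.

7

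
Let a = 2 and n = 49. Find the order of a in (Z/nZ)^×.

21

The order of 2 must divide φ(49) = φ(7^2) = 7·(7−1) = 42 = 2 · 3 · 7.
Divisors of 42: 1, 2, 3, 6, 7, 14, 21, 42.
Evaluate successive powers at the divisors of 42:
2^1 ≡ 2
2^2 ≡ 4
2^3 ≡ 8
2^6 ≡ 15
2^7 ≡ 30
2^14 ≡ 18
2^21 ≡ 1
So ord_49(2) = 21.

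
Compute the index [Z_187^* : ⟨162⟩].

4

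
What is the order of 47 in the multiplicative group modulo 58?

28

Since 47 ∈ (Z/58Z)^×, its order divides φ(58) = φ(2)·φ(29) = 1·28 = 28 = 2^2 · 7.
Divisors of 28: 1, 2, 4, 7, 14, 28.
Check 47^d mod 58 for each divisor in increasing order:
47^1 ≡ 47
47^2 ≡ 5
47^4 ≡ 25
47^7 ≡ 17
47^14 ≡ 57
47^28 ≡ 1
Therefore the multiplicative order of 47 modulo 58 is 28.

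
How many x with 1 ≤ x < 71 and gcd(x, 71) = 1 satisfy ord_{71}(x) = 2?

1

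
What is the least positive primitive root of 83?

2

φ(83) = 83 − 1 = 82 = 2 · 41.
g is a primitive root iff g^(82/q) ≢ 1 (mod 83) for each prime q ∈ {2, 41}.
g = 2: 2^41 ≡ 82; 2^2 ≡ 4 — none is 1, so 2 is a primitive root.
Hence the least primitive root of 83 is 2.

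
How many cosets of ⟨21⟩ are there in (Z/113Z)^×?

1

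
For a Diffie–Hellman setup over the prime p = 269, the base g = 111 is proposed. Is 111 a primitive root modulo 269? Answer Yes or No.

Yes

φ(269) = 269 − 1 = 268 = 2^2 · 67.
An element g generates (Z/269Z)^× iff g^(268/q) ≢ 1 (mod 269) for each prime q ∈ {2, 67}.
111^134 ≡ 268 (mod 269)  [q = 2: ≢ 1 ✓]
111^4 ≡ 119 (mod 269)  [q = 67: ≢ 1 ✓]
All checks pass, so 111 has order 268 and is a primitive root modulo 269.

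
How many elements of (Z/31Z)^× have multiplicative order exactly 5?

4

φ(31) = 31 − 1 = 30 = 2 · 3 · 5.
(Z/31Z)^× is cyclic (|G| = 30); a cyclic group of order m has exactly φ(d) elements of each order d | m, and none otherwise.
5 | 30, and φ(5) = 5 − 1 = 4.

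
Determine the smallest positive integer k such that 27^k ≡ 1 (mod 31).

10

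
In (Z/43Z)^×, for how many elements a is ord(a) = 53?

φ(43) = 43 − 1 = 42 = 2 · 3 · 7.
In a cyclic group of order 42, there are φ(d) elements of order d for each divisor d of 42, and zero for non-divisors.
53 does not divide 42, so no element of (Z/43Z)^× has order 53.

0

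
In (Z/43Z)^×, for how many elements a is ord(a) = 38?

φ(43) = 43 − 1 = 42 = 2 · 3 · 7.
Since (Z/43Z)^× is cyclic of order 42, the number of elements of order d is φ(d) when d | 42 and 0 otherwise.
Here 42 is not a multiple of 38, so there are no elements of order 38.

0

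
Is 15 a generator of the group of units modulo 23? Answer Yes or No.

φ(23) = 23 − 1 = 22 = 2 · 11.
15 is a primitive root mod 23 iff 15^(φ(23)/q) ≢ 1 for every prime q | φ(23), i.e. q ∈ {2, 11}.
15^11 ≡ 22 (mod 23)  [q = 2: ≢ 1 ✓]
15^2 ≡ 18 (mod 23)  [q = 11: ≢ 1 ✓]
None equal 1, so ord_23(15) = 22: 15 is a primitive root.

Yes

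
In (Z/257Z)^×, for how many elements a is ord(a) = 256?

128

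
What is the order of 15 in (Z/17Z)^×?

8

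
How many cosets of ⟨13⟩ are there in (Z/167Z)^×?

1

Since 13 ∈ (Z/167Z)^×, its order divides φ(167) = 167 − 1 = 166 = 2 · 83.
Divisors of 166: 1, 2, 83, 166.
Compute 13^d (mod 167) for the divisors d until we hit 1:
13^1 ≡ 13 (mod 167)
13^2 ≡ 2 (mod 167)
13^83 ≡ 166 (mod 167)
13^166 ≡ 1 (mod 167) ✓
So ord_167(13) = 166, hence |⟨13⟩| = 166.
[(Z/167Z)^× : ⟨13⟩] = 166/166 = 1.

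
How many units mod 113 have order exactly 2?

1

φ(113) = 113 − 1 = 112 = 2^4 · 7.
In a cyclic group of order 112, there are φ(d) elements of order d for each divisor d of 112, and zero for non-divisors.
2 | 112, and φ(2) = 2 − 1 = 1.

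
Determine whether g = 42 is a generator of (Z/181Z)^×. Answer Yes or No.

φ(181) = 181 − 1 = 180 = 2^2 · 3^2 · 5.
42 is a primitive root mod 181 iff 42^(φ(181)/q) ≢ 1 for every prime q | φ(181), i.e. q ∈ {2, 3, 5}.
42^90 ≡ 1 (mod 181)  [q = 2: ≡ 1 ✗]
42^60 ≡ 1 (mod 181)  [q = 3: ≡ 1 ✗]
42^36 ≡ 42 (mod 181)  [q = 5: ≢ 1 ✓]
42^90 ≡ 1 shows ord(42) | 90, strictly less than φ(181); not a primitive root.

No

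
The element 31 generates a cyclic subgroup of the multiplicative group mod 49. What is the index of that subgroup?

7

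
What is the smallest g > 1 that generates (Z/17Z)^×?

3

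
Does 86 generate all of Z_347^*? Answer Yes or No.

Yes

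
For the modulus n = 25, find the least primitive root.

2

φ(25) = φ(5^2) = 5·(5−1) = 20 = 2^2 · 5.
Test candidates g = 2, 3, … against the prime factors q ∈ {2, 5} of φ(25): g is a generator iff g^(20/q) ≢ 1 for every such q.
g = 2: 2^10 ≡ 24; 2^4 ≡ 16 — none is 1, so 2 is a primitive root.
So 2 is the smallest generator of (Z/25Z)^×.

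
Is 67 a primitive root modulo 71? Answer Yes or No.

φ(71) = 71 − 1 = 70 = 2 · 5 · 7.
It suffices to check that the order of 67 is not a proper divisor of 70: compute 67^(70/q) for q ∈ {2, 5, 7}.
67^35 ≡ 70 (mod 71)  [q = 2: ≢ 1 ✓]
67^14 ≡ 5 (mod 71)  [q = 5: ≢ 1 ✓]
67^10 ≡ 48 (mod 71)  [q = 7: ≢ 1 ✓]
None equal 1, so ord_71(67) = 70: 67 is a primitive root.

Yes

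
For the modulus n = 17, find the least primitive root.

3

φ(17) = 17 − 1 = 16 = 2^4.
g is a primitive root iff g^(16/q) ≢ 1 (mod 17) for each prime q ∈ {2}.
g = 2: 2^8 ≡ 1 — hits 1, so not a primitive root.
g = 3: 3^8 ≡ 16 — none is 1, so 3 is a primitive root.
So 3 is the smallest generator of (Z/17Z)^×.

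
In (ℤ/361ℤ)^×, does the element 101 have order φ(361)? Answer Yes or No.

No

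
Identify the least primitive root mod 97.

5

φ(97) = 97 − 1 = 96 = 2^5 · 3.
g is a primitive root iff g^(96/q) ≢ 1 (mod 97) for each prime q ∈ {2, 3}.
g = 2: 2^48 ≡ 1 — hits 1, so not a primitive root.
g = 3: 3^48 ≡ 1 — hits 1, so not a primitive root.
g = 4: 4^48 ≡ 1 — hits 1, so not a primitive root.
g = 5: 5^48 ≡ 96; 5^32 ≡ 35 — none is 1, so 5 is a primitive root.
So 5 is the smallest generator of (Z/97Z)^×.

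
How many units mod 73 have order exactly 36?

12

φ(73) = 73 − 1 = 72 = 2^3 · 3^2.
Since (Z/73Z)^× is cyclic of order 72, the number of elements of order d is φ(d) when d | 72 and 0 otherwise.
36 = 2^2 · 3^2 divides 72, and φ(36) = 12.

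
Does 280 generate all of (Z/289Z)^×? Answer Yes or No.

φ(289) = φ(17^2) = 17·(17−1) = 272 = 2^4 · 17.
It suffices to check that the order of 280 is not a proper divisor of 272: compute 280^(272/q) for q ∈ {2, 17}.
280^136 ≡ 1 (mod 289)  [q = 2: ≡ 1 ✗]
280^16 ≡ 52 (mod 289)  [q = 17: ≢ 1 ✓]
280^136 ≡ 1 shows ord(280) | 136, strictly less than φ(289); not a primitive root.

No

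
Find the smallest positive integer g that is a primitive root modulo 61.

φ(61) = 61 − 1 = 60 = 2^2 · 3 · 5.
g is a primitive root iff g^(60/q) ≢ 1 (mod 61) for each prime q ∈ {2, 3, 5}.
g = 2: 2^30 ≡ 60; 2^20 ≡ 47; 2^12 ≡ 9 — none is 1, so 2 is a primitive root.
So 2 is the smallest generator of (Z/61Z)^×.

2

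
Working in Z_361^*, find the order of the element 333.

The order of 333 must divide φ(361) = φ(19^2) = 19·(19−1) = 342 = 2 · 3^2 · 19.
Divisors of 342: 1, 2, 3, 6, 9, 18, 19, 38, 57, 114, 171, 342.
Check 333^d mod 361 for each divisor in increasing order:
333^1 ≡ 333 (mod 361)
333^2 ≡ 62 (mod 361)
333^3 ≡ 69 (mod 361)
333^6 ≡ 68 (mod 361)
333^9 ≡ 360 (mod 361)
333^18 ≡ 1 (mod 361) ✓
Hence ord(333) = 18.

18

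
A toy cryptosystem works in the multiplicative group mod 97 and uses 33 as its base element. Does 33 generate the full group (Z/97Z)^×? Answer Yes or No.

No

φ(97) = 97 − 1 = 96 = 2^5 · 3.
33 is a primitive root mod 97 iff 33^(φ(97)/q) ≢ 1 for every prime q | φ(97), i.e. q ∈ {2, 3}.
33^48 ≡ 1 (mod 97)  [q = 2: ≡ 1 ✗]
33^32 ≡ 1 (mod 97)  [q = 3: ≡ 1 ✗]
Since 33^48 ≡ 1, the order of 33 divides 48 < 96, so 33 is not a primitive root.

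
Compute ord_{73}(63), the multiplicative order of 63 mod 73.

8

Since 63 ∈ (Z/73Z)^×, its order divides φ(73) = 73 − 1 = 72 = 2^3 · 3^2.
Divisors of 72: 1, 2, 3, 4, 6, 8, 9, 12, 18, 24, 36, 72.
Check 63^d mod 73 for each divisor in increasing order:
63^1 ≡ 63 (mod 73)
63^2 ≡ 27 (mod 73)
63^3 ≡ 22 (mod 73)
63^4 ≡ 72 (mod 73)
63^6 ≡ 46 (mod 73)
63^8 ≡ 1 (mod 73) ✓
The smallest such exponent is 8, so the order of 63 is 8.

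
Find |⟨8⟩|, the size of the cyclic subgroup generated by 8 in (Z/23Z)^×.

11

The order of 8 must divide φ(23) = 23 − 1 = 22 = 2 · 11.
Divisors of 22: 1, 2, 11, 22.
Check 8^d mod 23 for each divisor in increasing order:
8^1 ≡ 8
8^2 ≡ 18
8^11 ≡ 1
Hence ord(8) = 11.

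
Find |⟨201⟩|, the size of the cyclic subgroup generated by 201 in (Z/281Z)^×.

ord(201) | φ(281) = 281 − 1 = 280 = 2^3 · 5 · 7.
Divisors of 280: 1, 2, 4, 5, 7, 8, 10, 14, 20, 28, 35, 40, 56, 70, 140, 280.
Test each divisor d:
201^1 ≡ 201 (mod 281)
201^2 ≡ 218 (mod 281)
201^4 ≡ 35 (mod 281)
201^5 ≡ 10 (mod 281)
201^7 ≡ 213 (mod 281)
201^8 ≡ 101 (mod 281)
201^10 ≡ 100 (mod 281)
201^14 ≡ 128 (mod 281)
201^20 ≡ 165 (mod 281)
201^28 ≡ 86 (mod 281)
201^35 ≡ 53 (mod 281)
201^40 ≡ 249 (mod 281)
201^56 ≡ 90 (mod 281)
201^70 ≡ 280 (mod 281)
201^140 ≡ 1 (mod 281) ✓
Therefore the multiplicative order of 201 modulo 281 is 140.

140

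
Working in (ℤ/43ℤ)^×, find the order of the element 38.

By Lagrange's theorem, ord_43(38) divides φ(43) = 43 − 1 = 42 = 2 · 3 · 7.
Divisors of 42: 1, 2, 3, 6, 7, 14, 21, 42.
Compute 38^d (mod 43) for the divisors d until we hit 1:
38^1 ≡ 38 (mod 43)
38^2 ≡ 25 (mod 43)
38^3 ≡ 4 (mod 43)
38^6 ≡ 16 (mod 43)
38^7 ≡ 6 (mod 43)
38^14 ≡ 36 (mod 43)
38^21 ≡ 1 (mod 43) ✓
Therefore the multiplicative order of 38 modulo 43 is 21.

21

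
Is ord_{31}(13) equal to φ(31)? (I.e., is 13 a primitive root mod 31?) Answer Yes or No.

φ(31) = 31 − 1 = 30 = 2 · 3 · 5.
It suffices to check that the order of 13 is not a proper divisor of 30: compute 13^(30/q) for q ∈ {2, 3, 5}.
13^15 ≡ 30 (mod 31)  [q = 2: ≢ 1 ✓]
13^10 ≡ 5 (mod 31)  [q = 3: ≢ 1 ✓]
13^6 ≡ 16 (mod 31)  [q = 5: ≢ 1 ✓]
None equal 1, so ord_31(13) = 30: 13 is a primitive root.

Yes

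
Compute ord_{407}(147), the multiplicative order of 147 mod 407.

10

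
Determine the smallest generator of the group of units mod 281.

φ(281) = 281 − 1 = 280 = 2^3 · 5 · 7.
Test candidates g = 2, 3, … against the prime factors q ∈ {2, 5, 7} of φ(281): g is a generator iff g^(280/q) ≢ 1 for every such q.
g = 2: 2^140 ≡ 1 — hits 1, so not a primitive root.
g = 3: 3^140 ≡ 280; 3^56 ≡ 86; 3^40 ≡ 249 — none is 1, so 3 is a primitive root.
Hence the least primitive root of 281 is 3.

3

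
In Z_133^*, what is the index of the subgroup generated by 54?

6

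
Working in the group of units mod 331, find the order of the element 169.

33

The order of 169 must divide φ(331) = 331 − 1 = 330 = 2 · 3 · 5 · 11.
Divisors of 330: 1, 2, 3, 5, 6, 10, 11, 15, 22, 30, 33, 55, 66, 110, 165, 330.
Compute 169^d (mod 331) for the divisors d until we hit 1:
169^1 ≡ 169 (mod 331)
169^2 ≡ 95 (mod 331)
169^3 ≡ 167 (mod 331)
169^5 ≡ 308 (mod 331)
169^6 ≡ 85 (mod 331)
169^10 ≡ 198 (mod 331)
169^11 ≡ 31 (mod 331)
169^15 ≡ 80 (mod 331)
169^22 ≡ 299 (mod 331)
169^30 ≡ 111 (mod 331)
169^33 ≡ 1 (mod 331) ✓
The smallest such exponent is 33, so the order of 169 is 33.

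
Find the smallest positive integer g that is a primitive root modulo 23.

5

φ(23) = 23 − 1 = 22 = 2 · 11.
Test candidates g = 2, 3, … against the prime factors q ∈ {2, 11} of φ(23): g is a generator iff g^(22/q) ≢ 1 for every such q.
g = 2: 2^11 ≡ 1 — hits 1, so not a primitive root.
g = 3: 3^11 ≡ 1 — hits 1, so not a primitive root.
g = 4: 4^11 ≡ 1 — hits 1, so not a primitive root.
g = 5: 5^11 ≡ 22; 5^2 ≡ 2 — none is 1, so 5 is a primitive root.
Hence the least primitive root of 23 is 5.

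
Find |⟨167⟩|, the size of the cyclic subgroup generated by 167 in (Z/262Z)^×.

ord(167) | φ(262) = φ(2)·φ(131) = 1·130 = 130 = 2 · 5 · 13.
Divisors of 130: 1, 2, 5, 10, 13, 26, 65, 130.
Check 167^d mod 262 for each divisor in increasing order:
167^1 ≡ 167 (mod 262)
167^2 ≡ 117 (mod 262)
167^5 ≡ 113 (mod 262)
167^10 ≡ 193 (mod 262)
167^13 ≡ 61 (mod 262)
167^26 ≡ 53 (mod 262)
167^65 ≡ 1 (mod 262) ✓
So ord_262(167) = 65.

65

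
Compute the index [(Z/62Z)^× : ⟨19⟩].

ord(19) | φ(62) = φ(2)·φ(31) = 1·30 = 30 = 2 · 3 · 5.
Divisors of 30: 1, 2, 3, 5, 6, 10, 15, 30.
Evaluate successive powers at the divisors of 30:
19^1 ≡ 19
19^2 ≡ 51
19^3 ≡ 39
19^5 ≡ 5
19^6 ≡ 33
19^10 ≡ 25
19^15 ≡ 1
Thus |⟨19⟩| = ord(19) = 15.
Index = |(Z/62Z)^×| / |⟨19⟩| = 30 / 15 = 2.

2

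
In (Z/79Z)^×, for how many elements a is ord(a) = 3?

2

φ(79) = 79 − 1 = 78 = 2 · 3 · 13.
Since (Z/79Z)^× is cyclic of order 78, the number of elements of order d is φ(d) when d | 78 and 0 otherwise.
3 | 78, and φ(3) = 3 − 1 = 2.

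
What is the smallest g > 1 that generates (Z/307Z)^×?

φ(307) = 307 − 1 = 306 = 2 · 3^2 · 17.
Test candidates g = 2, 3, … against the prime factors q ∈ {2, 3, 17} of φ(307): g is a generator iff g^(306/q) ≢ 1 for every such q.
g = 2: 2^153 ≡ 306; 2^102 ≡ 1 — hits 1, so not a primitive root.
g = 3: 3^153 ≡ 306; 3^102 ≡ 1 — hits 1, so not a primitive root.
g = 4: 4^153 ≡ 1 — hits 1, so not a primitive root.
g = 5: 5^153 ≡ 306; 5^102 ≡ 289; 5^18 ≡ 81 — none is 1, so 5 is a primitive root.
The smallest primitive root modulo 307 is 5.

5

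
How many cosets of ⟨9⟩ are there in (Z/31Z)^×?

2

By Lagrange's theorem, ord_31(9) divides φ(31) = 31 − 1 = 30 = 2 · 3 · 5.
Divisors of 30: 1, 2, 3, 5, 6, 10, 15, 30.
Test each divisor d:
9^1 ≡ 9 (mod 31)
9^2 ≡ 19 (mod 31)
9^3 ≡ 16 (mod 31)
9^5 ≡ 25 (mod 31)
9^6 ≡ 8 (mod 31)
9^10 ≡ 5 (mod 31)
9^15 ≡ 1 (mod 31) ✓
The order of 9 is 15, so the subgroup it generates has 15 elements.
Index = |(Z/31Z)^×| / |⟨9⟩| = 30 / 15 = 2.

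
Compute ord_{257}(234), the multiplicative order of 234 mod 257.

The order of 234 must divide φ(257) = 257 − 1 = 256 = 2^8.
Divisors of 256: 1, 2, 4, 8, 16, 32, 64, 128, 256.
Check 234^d mod 257 for each divisor in increasing order:
234^1 ≡ 234 (mod 257)
234^2 ≡ 15 (mod 257)
234^4 ≡ 225 (mod 257)
234^8 ≡ 253 (mod 257)
234^16 ≡ 16 (mod 257)
234^32 ≡ 256 (mod 257)
234^64 ≡ 1 (mod 257) ✓
Hence ord(234) = 64.

64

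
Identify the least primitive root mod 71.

φ(71) = 71 − 1 = 70 = 2 · 5 · 7.
Test candidates g = 2, 3, … against the prime factors q ∈ {2, 5, 7} of φ(71): g is a generator iff g^(70/q) ≢ 1 for every such q.
g = 2: 2^35 ≡ 1 — hits 1, so not a primitive root.
g = 3: 3^35 ≡ 1 — hits 1, so not a primitive root.
g = 4: 4^35 ≡ 1 — hits 1, so not a primitive root.
g = 5: 5^35 ≡ 1 — hits 1, so not a primitive root.
g = 6: 6^35 ≡ 1 — hits 1, so not a primitive root.
g = 7: 7^35 ≡ 70; 7^14 ≡ 54; 7^10 ≡ 45 — none is 1, so 7 is a primitive root.
The smallest primitive root modulo 71 is 7.

7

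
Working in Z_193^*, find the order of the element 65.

Since 65 ∈ (Z/193Z)^×, its order divides φ(193) = 193 − 1 = 192 = 2^6 · 3.
Divisors of 192: 1, 2, 3, 4, 6, 8, 12, 16, 24, 32, 48, 64, 96, 192.
Evaluate successive powers at the divisors of 192:
65^1 ≡ 65
65^2 ≡ 172
65^3 ≡ 179
65^4 ≡ 55
65^6 ≡ 3
65^8 ≡ 130
65^12 ≡ 9
65^16 ≡ 109
65^24 ≡ 81
65^32 ≡ 108
65^48 ≡ 192
65^64 ≡ 84
65^96 ≡ 1
So ord_193(65) = 96.

96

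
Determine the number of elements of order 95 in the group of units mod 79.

φ(79) = 79 − 1 = 78 = 2 · 3 · 13.
Since (Z/79Z)^× is cyclic of order 78, the number of elements of order d is φ(d) when d | 78 and 0 otherwise.
95 does not divide 78, so no element of (Z/79Z)^× has order 95.

0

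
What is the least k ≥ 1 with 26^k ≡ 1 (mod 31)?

6

ord(26) | φ(31) = 31 − 1 = 30 = 2 · 3 · 5.
Divisors of 30: 1, 2, 3, 5, 6, 10, 15, 30.
Test each divisor d:
26^1 ≡ 26 (mod 31)
26^2 ≡ 25 (mod 31)
26^3 ≡ 30 (mod 31)
26^5 ≡ 6 (mod 31)
26^6 ≡ 1 (mod 31) ✓
So ord_31(26) = 6.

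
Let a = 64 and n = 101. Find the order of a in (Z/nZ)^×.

50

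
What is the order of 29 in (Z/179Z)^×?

The order of 29 must divide φ(179) = 179 − 1 = 178 = 2 · 89.
Divisors of 178: 1, 2, 89, 178.
Evaluate successive powers at the divisors of 178:
29^1 ≡ 29 (mod 179)
29^2 ≡ 125 (mod 179)
29^89 ≡ 1 (mod 179) ✓
Hence ord(29) = 89.

89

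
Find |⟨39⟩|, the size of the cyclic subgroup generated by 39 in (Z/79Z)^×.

78

Since 39 ∈ (Z/79Z)^×, its order divides φ(79) = 79 − 1 = 78 = 2 · 3 · 13.
Divisors of 78: 1, 2, 3, 6, 13, 26, 39, 78.
Evaluate successive powers at the divisors of 78:
39^1 ≡ 39
39^2 ≡ 20
39^3 ≡ 69
39^6 ≡ 21
39^13 ≡ 56
39^26 ≡ 55
39^39 ≡ 78
39^78 ≡ 1
Hence ord(39) = 78.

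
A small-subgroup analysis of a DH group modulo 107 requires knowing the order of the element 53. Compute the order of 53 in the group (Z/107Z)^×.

By Lagrange's theorem, ord_107(53) divides φ(107) = 107 − 1 = 106 = 2 · 53.
Divisors of 106: 1, 2, 53, 106.
Check 53^d mod 107 for each divisor in increasing order:
53^1 ≡ 53 (mod 107)
53^2 ≡ 27 (mod 107)
53^53 ≡ 1 (mod 107) ✓
Therefore the multiplicative order of 53 modulo 107 is 53.

53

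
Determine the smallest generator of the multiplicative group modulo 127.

φ(127) = 127 − 1 = 126 = 2 · 3^2 · 7.
g is a primitive root iff g^(126/q) ≢ 1 (mod 127) for each prime q ∈ {2, 3, 7}.
g = 2: 2^63 ≡ 1 — hits 1, so not a primitive root.
g = 3: 3^63 ≡ 126; 3^42 ≡ 107; 3^18 ≡ 4 — none is 1, so 3 is a primitive root.
So 3 is the smallest generator of (Z/127Z)^×.

3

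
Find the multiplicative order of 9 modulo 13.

3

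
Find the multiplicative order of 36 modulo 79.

Since 36 ∈ (Z/79Z)^×, its order divides φ(79) = 79 − 1 = 78 = 2 · 3 · 13.
Divisors of 78: 1, 2, 3, 6, 13, 26, 39, 78.
Evaluate successive powers at the divisors of 78:
36^1 ≡ 36 (mod 79)
36^2 ≡ 32 (mod 79)
36^3 ≡ 46 (mod 79)
36^6 ≡ 62 (mod 79)
36^13 ≡ 55 (mod 79)
36^26 ≡ 23 (mod 79)
36^39 ≡ 1 (mod 79) ✓
So ord_79(36) = 39.

39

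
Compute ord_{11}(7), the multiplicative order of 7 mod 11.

The order of 7 must divide φ(11) = 11 − 1 = 10 = 2 · 5.
Divisors of 10: 1, 2, 5, 10.
Compute 7^d (mod 11) for the divisors d until we hit 1:
7^1 ≡ 7 (mod 11)
7^2 ≡ 5 (mod 11)
7^5 ≡ 10 (mod 11)
7^10 ≡ 1 (mod 11) ✓
The smallest such exponent is 10, so the order of 7 is 10.

10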